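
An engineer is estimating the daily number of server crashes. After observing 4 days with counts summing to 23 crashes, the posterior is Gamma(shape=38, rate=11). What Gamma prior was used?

Gamma(shape=15, rate=7)

Gamma–Poisson conjugacy: posterior shape = α + Σxᵢ, posterior rate = β + n.
So α = 38 − 23 = 15 and β = 11 − 4 = 7.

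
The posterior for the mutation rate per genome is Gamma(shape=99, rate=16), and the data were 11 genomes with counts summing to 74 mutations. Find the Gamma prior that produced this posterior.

A Gamma(α, β) prior (rate parametrization) on a Poisson rate with n observations summing to S gives posterior Gamma(α+S, β+n).
So α = 99 − 74 = 25 and β = 16 − 11 = 5.

Gamma(shape=25, rate=5)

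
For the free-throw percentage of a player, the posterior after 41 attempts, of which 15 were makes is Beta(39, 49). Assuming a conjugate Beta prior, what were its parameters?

Beta(24, 23)

Beta is conjugate to the binomial likelihood: posterior = Beta(α+s, β+f).
Subtract the data counts: 39−15=24, 49−26=23.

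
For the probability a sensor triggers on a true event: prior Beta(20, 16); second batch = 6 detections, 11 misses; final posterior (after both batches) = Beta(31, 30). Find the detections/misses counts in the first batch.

Sequential conjugate updates are equivalent to a single update on the pooled data, so total successes = posterior α − prior α and total failures = posterior β − prior β.
Total across both batches: 31−20=11 detections, 30−16=14 misses.
Subtract the second batch: 11−6=5 detections and 14−11=3 misses.

5 detections and 3 misses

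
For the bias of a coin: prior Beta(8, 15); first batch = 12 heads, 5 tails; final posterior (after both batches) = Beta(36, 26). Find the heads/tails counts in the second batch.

16 heads and 6 tails

Sequential conjugate updates are equivalent to a single update on the pooled data, so total successes = posterior α − prior α and total failures = posterior β − prior β.
Total across both batches: 36−8=28 heads, 26−15=11 tails.
Subtract the first batch: 28−12=16 heads and 11−5=6 tails.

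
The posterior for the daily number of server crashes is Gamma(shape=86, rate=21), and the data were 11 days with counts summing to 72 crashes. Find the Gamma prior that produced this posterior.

A Gamma(α, β) prior (rate parametrization) on a Poisson rate with n observations summing to S gives posterior Gamma(α+S, β+n).
So α = 86 − 72 = 14 and β = 21 − 11 = 10.

Gamma(shape=14, rate=10)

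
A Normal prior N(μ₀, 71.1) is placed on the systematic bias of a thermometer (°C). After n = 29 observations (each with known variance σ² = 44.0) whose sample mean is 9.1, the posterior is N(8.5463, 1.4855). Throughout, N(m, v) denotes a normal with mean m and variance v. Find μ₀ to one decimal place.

μ₀ = -17.4

With known observation variance, the Normal–Normal posterior has precision τ_n = τ₀ + n/σ² and mean μ_n = (τ₀μ₀ + (n/σ²)x̄)/τ_n.
Here τ₀ = 1/71.1 = 0.014065 and τ_data = 29/44.0 = 0.659091, so τ_n = 0.673156.
Rearranging for μ₀: μ₀ = (μ_n·τ_n − τ_data·x̄)/τ₀ = (8.5463·0.673156 − 0.659091·9.1) / 0.014065 = -0.244735/0.014065 ≈ -17.4.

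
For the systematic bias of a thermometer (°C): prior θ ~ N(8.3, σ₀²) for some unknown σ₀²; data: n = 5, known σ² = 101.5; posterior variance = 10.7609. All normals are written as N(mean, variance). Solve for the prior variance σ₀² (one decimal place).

σ₀² = 22.9

For the Normal–Normal model with known σ², precisions add: τ_n = τ₀ + n/σ².
So 1/σ₀² = 1/10.7609 − 5/101.5 = 0.092929 − 0.049261 = 0.043668.
Hence σ₀² = 1/0.043668 ≈ 22.9.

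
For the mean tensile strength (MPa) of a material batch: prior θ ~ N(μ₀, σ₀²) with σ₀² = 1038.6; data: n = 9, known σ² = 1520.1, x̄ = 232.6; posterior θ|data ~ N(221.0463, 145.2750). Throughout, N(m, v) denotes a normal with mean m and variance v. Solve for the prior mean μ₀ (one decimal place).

μ₀ = 150.0

The posterior mean is a precision-weighted average: μ_n = (τ₀μ₀ + τ_data·x̄)/(τ₀+τ_data), with τ₀=1/σ₀² and τ_data=n/σ².
Here τ₀ = 1/1038.6 = 0.000963 and τ_data = 9/1520.1 = 0.005921, so τ_n = 0.006884.
Rearranging for μ₀: μ₀ = (μ_n·τ_n − τ_data·x̄)/τ₀ = (221.0463·0.006884 − 0.005921·232.6) / 0.000963 = 0.144458/0.000963 ≈ 150.0.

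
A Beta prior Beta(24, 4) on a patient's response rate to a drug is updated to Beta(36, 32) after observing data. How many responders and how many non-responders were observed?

Under Beta–binomial conjugacy the posterior parameters are (α+s, β+f).
So s = 36 − 24 = 12 and f = 32 − 4 = 28.

12 responders and 28 non-responders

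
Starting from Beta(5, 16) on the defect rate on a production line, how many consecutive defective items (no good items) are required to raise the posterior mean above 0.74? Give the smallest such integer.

After k defective items and 0 good items the posterior is Beta(5+k, 16), with mean (5+k)/(5+16+k).
Set (5+k)/(21+k) > 0.74 and solve: k > (0.74·21 − 5)/(1 − 0.74) = 40.538.
The smallest integer exceeding 40.538 is 41.

k = 41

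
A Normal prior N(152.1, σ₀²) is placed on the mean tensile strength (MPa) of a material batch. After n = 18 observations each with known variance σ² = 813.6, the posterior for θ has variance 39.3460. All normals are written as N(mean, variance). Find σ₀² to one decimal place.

Posterior precision equals prior precision plus data precision: 1/σ_n² = 1/σ₀² + n/σ².
So 1/σ₀² = 1/39.3460 − 18/813.6 = 0.025416 − 0.022124 = 0.003292.
Hence σ₀² = 1/0.003292 ≈ 303.8.

σ₀² = 303.8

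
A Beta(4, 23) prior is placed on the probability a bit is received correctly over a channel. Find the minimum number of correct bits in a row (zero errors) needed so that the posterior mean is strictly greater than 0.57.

k = 27

After k correct bits and 0 errors the posterior is Beta(4+k, 23), with mean (4+k)/(4+23+k).
Set (4+k)/(27+k) > 0.57 and solve: k > (0.57·27 − 4)/(1 − 0.57) = 26.488.
The smallest integer exceeding 26.488 is 27.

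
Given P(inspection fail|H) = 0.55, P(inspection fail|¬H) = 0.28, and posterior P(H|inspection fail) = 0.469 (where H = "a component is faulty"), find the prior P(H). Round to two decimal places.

P(H) = 0.31

Bayes' rule in odds form gives O(H|E) = O(H)·[P(E|H)/P(E|¬H)], hence O(H) = O(H|E)/LR.
Posterior odds = 0.469/(1−0.469) = 0.8832. LR = 0.55/0.28 = 1.9643.
Prior odds = 0.8832/1.9643 = 0.4496, so P(H) = 0.4496/(1+0.4496) ≈ 0.31.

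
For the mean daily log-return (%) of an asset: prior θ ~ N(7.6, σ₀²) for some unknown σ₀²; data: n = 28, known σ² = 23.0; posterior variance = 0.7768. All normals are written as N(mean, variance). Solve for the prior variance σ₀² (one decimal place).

σ₀² = 14.3

Posterior precision equals prior precision plus data precision: 1/σ_n² = 1/σ₀² + n/σ².
So 1/σ₀² = 1/0.7768 − 28/23.0 = 1.287333 − 1.217391 = 0.069942.
Hence σ₀² = 1/0.069942 ≈ 14.3.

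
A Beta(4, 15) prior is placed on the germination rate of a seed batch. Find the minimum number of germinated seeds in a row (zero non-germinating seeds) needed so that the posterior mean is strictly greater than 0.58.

After k germinated seeds and 0 non-germinating seeds the posterior is Beta(4+k, 15), with mean (4+k)/(4+15+k).
Set (4+k)/(19+k) > 0.58 and solve: k > (0.58·19 − 4)/(1 − 0.58) = 16.714.
The smallest integer exceeding 16.714 is 17.

k = 17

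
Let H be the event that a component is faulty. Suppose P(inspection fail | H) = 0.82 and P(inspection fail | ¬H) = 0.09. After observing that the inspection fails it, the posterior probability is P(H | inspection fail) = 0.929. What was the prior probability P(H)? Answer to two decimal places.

P(H) = 0.59

In odds form, posterior odds = prior odds × likelihood ratio, so prior odds = posterior odds ÷ LR.
Posterior odds = 0.929/(1−0.929) = 13.0845. LR = 0.82/0.09 = 9.1111.
Prior odds = 13.0845/9.1111 = 1.4361, so P(H) = 1.4361/(1+1.4361) ≈ 0.59.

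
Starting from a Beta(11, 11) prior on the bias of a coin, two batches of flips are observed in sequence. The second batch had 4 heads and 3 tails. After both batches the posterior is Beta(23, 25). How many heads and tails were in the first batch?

Sequential conjugate updates are equivalent to a single update on the pooled data, so total successes = posterior α − prior α and total failures = posterior β − prior β.
Total across both batches: 23−11=12 heads, 25−11=14 tails.
Subtract the second batch: 12−4=8 heads and 14−3=11 tails.

8 heads and 11 tails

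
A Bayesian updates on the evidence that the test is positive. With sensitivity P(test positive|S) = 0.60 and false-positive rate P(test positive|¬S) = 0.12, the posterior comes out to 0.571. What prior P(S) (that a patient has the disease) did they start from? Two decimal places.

In odds form, posterior odds = prior odds × likelihood ratio, so prior odds = posterior odds ÷ LR.
Posterior odds = 0.571/(1−0.571) = 1.3310. LR = 0.60/0.12 = 5.0000.
Prior odds = 1.3310/5.0000 = 0.2662, so P(S) = 0.2662/(1+0.2662) ≈ 0.21.

P(S) = 0.21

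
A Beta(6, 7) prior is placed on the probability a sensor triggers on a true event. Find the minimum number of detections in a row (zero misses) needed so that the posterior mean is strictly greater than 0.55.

After k detections and 0 misses the posterior is Beta(6+k, 7), with mean (6+k)/(6+7+k).
Set (6+k)/(13+k) > 0.55 and solve: k > (0.55·13 − 6)/(1 − 0.55) = 2.556.
The smallest integer exceeding 2.556 is 3.

k = 3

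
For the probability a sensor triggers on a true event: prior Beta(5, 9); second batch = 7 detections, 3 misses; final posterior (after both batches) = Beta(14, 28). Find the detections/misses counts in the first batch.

Because Beta–binomial updating is additive in the counts, the combined data contributed (α_post−α_prior, β_post−β_prior) successes and failures.
Total across both batches: 14−5=9 detections, 28−9=19 misses.
Subtract the second batch: 9−7=2 detections and 19−3=16 misses.

2 detections and 16 misses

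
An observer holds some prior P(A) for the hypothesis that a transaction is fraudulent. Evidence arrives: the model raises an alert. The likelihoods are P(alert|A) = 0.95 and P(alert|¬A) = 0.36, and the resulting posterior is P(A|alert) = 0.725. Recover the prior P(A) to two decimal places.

Bayes' rule in odds form gives O(A|E) = O(A)·[P(E|A)/P(E|¬A)], hence O(A) = O(A|E)/LR.
Posterior odds = 0.725/(1−0.725) = 2.6364. LR = 0.95/0.36 = 2.6389.
Prior odds = 2.6364/2.6389 = 0.9991, so P(A) = 0.9991/(1+0.9991) ≈ 0.50.

P(A) = 0.50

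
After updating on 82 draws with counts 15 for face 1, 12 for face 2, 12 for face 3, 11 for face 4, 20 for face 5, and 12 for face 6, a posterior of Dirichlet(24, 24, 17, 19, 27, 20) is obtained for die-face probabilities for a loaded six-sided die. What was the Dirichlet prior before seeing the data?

For a Dirichlet(α) prior with multinomial counts c, the posterior is Dirichlet(α + c) componentwise.
Subtract each count from the matching posterior parameter: 24−15=9, 24−12=12, 17−12=5, 19−11=8, 27−20=7, 20−12=8.

Dirichlet(9, 12, 5, 8, 7, 8)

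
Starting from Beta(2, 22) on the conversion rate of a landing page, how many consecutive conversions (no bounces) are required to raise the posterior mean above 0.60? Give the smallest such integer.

After k conversions and 0 bounces the posterior is Beta(2+k, 22), with mean (2+k)/(2+22+k).
Set (2+k)/(24+k) > 0.60 and solve: k > (0.60·24 − 2)/(1 − 0.60) = 31.000.
The smallest integer exceeding 31.000 is 32, and checking k=32: (34)/(56) = 0.6071 > 0.60.

k = 32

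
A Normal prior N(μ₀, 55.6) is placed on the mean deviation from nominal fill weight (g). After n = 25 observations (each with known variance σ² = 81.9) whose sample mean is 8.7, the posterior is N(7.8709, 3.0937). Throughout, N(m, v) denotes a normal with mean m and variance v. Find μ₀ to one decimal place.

μ₀ = -6.2

The posterior mean is a precision-weighted average: μ_n = (τ₀μ₀ + τ_data·x̄)/(τ₀+τ_data), with τ₀=1/σ₀² and τ_data=n/σ².
Here τ₀ = 1/55.6 = 0.017986 and τ_data = 25/81.9 = 0.305250, so τ_n = 0.323236.
Rearranging for μ₀: μ₀ = (μ_n·τ_n − τ_data·x̄)/τ₀ = (7.8709·0.323236 − 0.305250·8.7) / 0.017986 = -0.111517/0.017986 ≈ -6.2.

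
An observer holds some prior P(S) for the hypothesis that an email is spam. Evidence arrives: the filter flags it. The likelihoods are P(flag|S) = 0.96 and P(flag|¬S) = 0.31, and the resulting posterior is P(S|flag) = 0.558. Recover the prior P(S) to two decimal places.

P(S) = 0.29

Bayes' rule in odds form gives O(S|E) = O(S)·[P(E|S)/P(E|¬S)], hence O(S) = O(S|E)/LR.
Posterior odds = 0.558/(1−0.558) = 1.2624. LR = 0.96/0.31 = 3.0968.
Prior odds = 1.2624/3.0968 = 0.4076, so P(S) = 0.4076/(1+0.4076) ≈ 0.29.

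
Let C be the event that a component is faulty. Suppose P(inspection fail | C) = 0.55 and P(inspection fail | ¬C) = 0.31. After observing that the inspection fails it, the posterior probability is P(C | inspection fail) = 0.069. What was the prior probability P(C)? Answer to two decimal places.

P(C) = 0.04

Bayes' rule in odds form gives O(C|E) = O(C)·[P(E|C)/P(E|¬C)], hence O(C) = O(C|E)/LR.
Posterior odds = 0.069/(1−0.069) = 0.0741. LR = 0.55/0.31 = 1.7742.
Prior odds = 0.0741/1.7742 = 0.0418, so P(C) = 0.0418/(1+0.0418) ≈ 0.04.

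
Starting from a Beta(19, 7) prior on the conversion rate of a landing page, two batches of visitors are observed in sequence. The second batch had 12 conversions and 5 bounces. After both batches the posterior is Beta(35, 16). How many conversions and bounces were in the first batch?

Because Beta–binomial updating is additive in the counts, the combined data contributed (α_post−α_prior, β_post−β_prior) successes and failures.
Total across both batches: 35−19=16 conversions, 16−7=9 bounces.
Subtract the second batch: 16−12=4 conversions and 9−5=4 bounces.

4 conversions and 4 bounces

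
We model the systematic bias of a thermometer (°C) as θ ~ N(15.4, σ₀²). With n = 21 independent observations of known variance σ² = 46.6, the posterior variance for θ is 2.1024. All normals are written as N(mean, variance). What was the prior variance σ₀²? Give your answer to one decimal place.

Posterior precision equals prior precision plus data precision: 1/σ_n² = 1/σ₀² + n/σ².
So 1/σ₀² = 1/2.1024 − 21/46.6 = 0.475647 − 0.450644 = 0.025003.
Hence σ₀² = 1/0.025003 ≈ 40.0.

σ₀² = 40.0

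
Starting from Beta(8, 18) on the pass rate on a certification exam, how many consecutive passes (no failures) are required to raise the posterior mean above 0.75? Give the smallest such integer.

After k passes and 0 failures the posterior is Beta(8+k, 18), with mean (8+k)/(8+18+k).
Set (8+k)/(26+k) > 0.75 and solve: k > (0.75·26 − 8)/(1 − 0.75) = 46.000.
The smallest integer exceeding 46.000 is 47, and checking k=47: (55)/(73) = 0.7534 > 0.75.

k = 47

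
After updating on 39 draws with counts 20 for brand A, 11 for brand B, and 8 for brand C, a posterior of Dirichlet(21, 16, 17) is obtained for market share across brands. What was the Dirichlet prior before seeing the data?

Dirichlet(1, 5, 9)

For a Dirichlet(α) prior with multinomial counts c, the posterior is Dirichlet(α + c) componentwise.
Subtract each count from the matching posterior parameter: 21−20=1, 16−11=5, 17−8=9.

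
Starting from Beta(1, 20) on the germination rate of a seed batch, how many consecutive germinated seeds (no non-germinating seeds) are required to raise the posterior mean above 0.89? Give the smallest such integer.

k = 161

After k germinated seeds and 0 non-germinating seeds the posterior is Beta(1+k, 20), with mean (1+k)/(1+20+k).
Set (1+k)/(21+k) > 0.89 and solve: k > (0.89·21 − 1)/(1 − 0.89) = 160.818.
The smallest integer exceeding 160.818 is 161.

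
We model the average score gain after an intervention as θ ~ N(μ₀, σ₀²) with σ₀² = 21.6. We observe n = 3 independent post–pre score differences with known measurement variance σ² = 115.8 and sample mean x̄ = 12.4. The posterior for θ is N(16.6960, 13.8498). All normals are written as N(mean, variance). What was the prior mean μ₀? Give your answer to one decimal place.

The posterior mean is a precision-weighted average: μ_n = (τ₀μ₀ + τ_data·x̄)/(τ₀+τ_data), with τ₀=1/σ₀² and τ_data=n/σ².
Here τ₀ = 1/21.6 = 0.046296 and τ_data = 3/115.8 = 0.025907, so τ_n = 0.072203.
Rearranging for μ₀: μ₀ = (μ_n·τ_n − τ_data·x̄)/τ₀ = (16.6960·0.072203 − 0.025907·12.4) / 0.046296 = 0.884254/0.046296 ≈ 19.1.

μ₀ = 19.1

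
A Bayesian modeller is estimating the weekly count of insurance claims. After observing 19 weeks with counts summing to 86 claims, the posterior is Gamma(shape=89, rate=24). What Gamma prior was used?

Gamma–Poisson conjugacy: posterior shape = α + Σxᵢ, posterior rate = β + n.
So α = 89 − 86 = 3 and β = 24 − 19 = 5.

Gamma(shape=3, rate=5)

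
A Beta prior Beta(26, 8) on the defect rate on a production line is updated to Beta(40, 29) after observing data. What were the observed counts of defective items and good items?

14 defective items and 21 good items

A Beta(α, β) prior with s successes and f failures in binomial data gives a Beta(α+s, β+f) posterior.
So s = 40 − 26 = 14 and f = 29 − 8 = 21.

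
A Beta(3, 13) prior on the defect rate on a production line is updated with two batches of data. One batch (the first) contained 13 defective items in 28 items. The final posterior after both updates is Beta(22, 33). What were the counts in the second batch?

6 defective items and 5 good items

Because Beta–binomial updating is additive in the counts, the combined data contributed (α_post−α_prior, β_post−β_prior) successes and failures.
Total across both batches: 22−3=19 defective items, 33−13=20 good items.
Subtract the first batch: 19−13=6 defective items and 20−15=5 good items.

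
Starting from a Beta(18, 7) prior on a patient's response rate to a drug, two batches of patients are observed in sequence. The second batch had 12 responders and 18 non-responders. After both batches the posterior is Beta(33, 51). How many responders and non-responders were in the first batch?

Because Beta–binomial updating is additive in the counts, the combined data contributed (α_post−α_prior, β_post−β_prior) successes and failures.
Total across both batches: 33−18=15 responders, 51−7=44 non-responders.
Subtract the second batch: 15−12=3 responders and 44−18=26 non-responders.

3 responders and 26 non-responders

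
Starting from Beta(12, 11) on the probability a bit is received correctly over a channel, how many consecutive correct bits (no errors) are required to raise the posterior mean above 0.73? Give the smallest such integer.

k = 18

After k correct bits and 0 errors the posterior is Beta(12+k, 11), with mean (12+k)/(12+11+k).
Set (12+k)/(23+k) > 0.73 and solve: k > (0.73·23 − 12)/(1 − 0.73) = 17.741.
The smallest integer exceeding 17.741 is 18, and checking k=18: (30)/(41) = 0.7317 > 0.73.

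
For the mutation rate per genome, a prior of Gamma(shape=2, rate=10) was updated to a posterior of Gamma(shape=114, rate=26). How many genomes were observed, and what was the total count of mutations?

n = 16 genomes with total 112 mutations

Gamma–Poisson conjugacy: posterior shape = α + Σxᵢ, posterior rate = β + n.
Matching: Σxᵢ = 114 − 2 = 112 and n = 26 − 10 = 16.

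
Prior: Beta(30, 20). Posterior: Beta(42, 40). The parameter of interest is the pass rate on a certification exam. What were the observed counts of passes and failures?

12 passes and 20 failures

Beta is conjugate to the binomial likelihood: posterior = Beta(α+s, β+f).
So s = 42 − 30 = 12 and f = 40 − 20 = 20.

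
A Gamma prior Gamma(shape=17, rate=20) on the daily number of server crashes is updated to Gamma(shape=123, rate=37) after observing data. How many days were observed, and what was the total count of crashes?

A Gamma(α, β) prior (rate parametrization) on a Poisson rate with n observations summing to S gives posterior Gamma(α+S, β+n).
Matching: Σxᵢ = 123 − 17 = 106 and n = 37 − 20 = 17.

n = 17 days with total 106 crashes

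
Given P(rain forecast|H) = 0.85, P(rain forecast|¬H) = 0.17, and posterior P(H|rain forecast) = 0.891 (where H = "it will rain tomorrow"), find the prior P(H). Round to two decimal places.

In odds form, posterior odds = prior odds × likelihood ratio, so prior odds = posterior odds ÷ LR.
Posterior odds = 0.891/(1−0.891) = 8.1743. LR = 0.85/0.17 = 5.0000.
Prior odds = 8.1743/5.0000 = 1.6349, so P(H) = 1.6349/(1+1.6349) ≈ 0.62.

P(H) = 0.62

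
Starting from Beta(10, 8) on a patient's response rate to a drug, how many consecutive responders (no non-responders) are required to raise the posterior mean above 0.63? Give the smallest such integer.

After k responders and 0 non-responders the posterior is Beta(10+k, 8), with mean (10+k)/(10+8+k).
Set (10+k)/(18+k) > 0.63 and solve: k > (0.63·18 − 10)/(1 − 0.63) = 3.622.
The smallest integer exceeding 3.622 is 4.

k = 4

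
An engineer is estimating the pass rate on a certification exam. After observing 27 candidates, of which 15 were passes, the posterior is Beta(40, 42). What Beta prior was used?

Under Beta–binomial conjugacy the posterior parameters are (α+s, β+f).
So α = 40 − 15 = 25 and β = 42 − 12 = 30.

Beta(25, 30)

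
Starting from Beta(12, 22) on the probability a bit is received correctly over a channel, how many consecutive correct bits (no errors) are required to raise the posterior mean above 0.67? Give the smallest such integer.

After k correct bits and 0 errors the posterior is Beta(12+k, 22), with mean (12+k)/(12+22+k).
Set (12+k)/(34+k) > 0.67 and solve: k > (0.67·34 − 12)/(1 − 0.67) = 32.667.
The smallest integer exceeding 32.667 is 33.

k = 33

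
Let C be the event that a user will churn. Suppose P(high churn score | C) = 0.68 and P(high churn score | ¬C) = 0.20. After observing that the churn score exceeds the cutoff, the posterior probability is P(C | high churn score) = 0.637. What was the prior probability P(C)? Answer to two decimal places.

Bayes' rule in odds form gives O(C|E) = O(C)·[P(E|C)/P(E|¬C)], hence O(C) = O(C|E)/LR.
Posterior odds = 0.637/(1−0.637) = 1.7548. LR = 0.68/0.20 = 3.4000.
Prior odds = 1.7548/3.4000 = 0.5161, so P(C) = 0.5161/(1+0.5161) ≈ 0.34.

P(C) = 0.34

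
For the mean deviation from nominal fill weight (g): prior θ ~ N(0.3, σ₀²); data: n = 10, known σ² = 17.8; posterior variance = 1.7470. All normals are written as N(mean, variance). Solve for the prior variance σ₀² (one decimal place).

For the Normal–Normal model with known σ², precisions add: τ_n = τ₀ + n/σ².
So 1/σ₀² = 1/1.7470 − 10/17.8 = 0.572410 − 0.561798 = 0.010612.
Hence σ₀² = 1/0.010612 ≈ 94.2.

σ₀² = 94.2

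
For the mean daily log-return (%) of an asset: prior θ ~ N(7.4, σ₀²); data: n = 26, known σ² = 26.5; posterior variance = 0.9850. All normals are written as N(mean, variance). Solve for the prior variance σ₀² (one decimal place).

σ₀² = 29.3

For the Normal–Normal model with known σ², precisions add: τ_n = τ₀ + n/σ².
So 1/σ₀² = 1/0.9850 − 26/26.5 = 1.015228 − 0.981132 = 0.034096.
Hence σ₀² = 1/0.034096 ≈ 29.3.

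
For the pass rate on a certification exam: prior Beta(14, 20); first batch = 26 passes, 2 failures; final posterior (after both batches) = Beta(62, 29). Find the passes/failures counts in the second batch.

22 passes and 7 failures

Because Beta–binomial updating is additive in the counts, the combined data contributed (α_post−α_prior, β_post−β_prior) successes and failures.
Total across both batches: 62−14=48 passes, 29−20=9 failures.
Subtract the first batch: 48−26=22 passes and 9−2=7 failures.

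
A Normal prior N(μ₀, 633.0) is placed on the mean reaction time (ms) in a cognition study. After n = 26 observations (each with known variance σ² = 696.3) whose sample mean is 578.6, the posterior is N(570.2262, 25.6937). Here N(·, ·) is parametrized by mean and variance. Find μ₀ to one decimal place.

μ₀ = 372.3

The posterior mean is a precision-weighted average: μ_n = (τ₀μ₀ + τ_data·x̄)/(τ₀+τ_data), with τ₀=1/σ₀² and τ_data=n/σ².
Here τ₀ = 1/633.0 = 0.001580 and τ_data = 26/696.3 = 0.037340, so τ_n = 0.038920.
Rearranging for μ₀: μ₀ = (μ_n·τ_n − τ_data·x̄)/τ₀ = (570.2262·0.038920 − 0.037340·578.6) / 0.001580 = 0.588280/0.001580 ≈ 372.3.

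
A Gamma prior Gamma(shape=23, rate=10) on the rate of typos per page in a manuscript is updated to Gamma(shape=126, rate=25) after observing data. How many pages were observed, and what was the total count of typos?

n = 15 pages with total 103 typos

Gamma–Poisson conjugacy: posterior shape = α + Σxᵢ, posterior rate = β + n.
Matching: Σxᵢ = 126 − 23 = 103 and n = 25 − 10 = 15.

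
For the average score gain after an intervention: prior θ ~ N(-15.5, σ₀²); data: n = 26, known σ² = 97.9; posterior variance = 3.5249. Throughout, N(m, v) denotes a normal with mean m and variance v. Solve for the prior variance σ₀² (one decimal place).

For the Normal–Normal model with known σ², precisions add: τ_n = τ₀ + n/σ².
So 1/σ₀² = 1/3.5249 − 26/97.9 = 0.283696 − 0.265577 = 0.018119.
Hence σ₀² = 1/0.018119 ≈ 55.2.

σ₀² = 55.2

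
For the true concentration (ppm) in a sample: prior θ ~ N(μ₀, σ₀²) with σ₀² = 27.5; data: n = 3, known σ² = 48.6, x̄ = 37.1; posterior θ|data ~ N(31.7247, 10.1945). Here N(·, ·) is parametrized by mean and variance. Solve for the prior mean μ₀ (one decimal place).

With known observation variance, the Normal–Normal posterior has precision τ_n = τ₀ + n/σ² and mean μ_n = (τ₀μ₀ + (n/σ²)x̄)/τ_n.
Here τ₀ = 1/27.5 = 0.036364 and τ_data = 3/48.6 = 0.061728, so τ_n = 0.098092.
Rearranging for μ₀: μ₀ = (μ_n·τ_n − τ_data·x̄)/τ₀ = (31.7247·0.098092 − 0.061728·37.1) / 0.036364 = 0.821830/0.036364 ≈ 22.6.

μ₀ = 22.6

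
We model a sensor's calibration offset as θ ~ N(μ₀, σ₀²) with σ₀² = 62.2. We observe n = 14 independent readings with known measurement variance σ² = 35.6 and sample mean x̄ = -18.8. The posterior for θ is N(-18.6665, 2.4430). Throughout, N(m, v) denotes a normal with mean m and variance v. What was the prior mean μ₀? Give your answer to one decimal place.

The posterior mean is a precision-weighted average: μ_n = (τ₀μ₀ + τ_data·x̄)/(τ₀+τ_data), with τ₀=1/σ₀² and τ_data=n/σ².
Here τ₀ = 1/62.2 = 0.016077 and τ_data = 14/35.6 = 0.393258, so τ_n = 0.409335.
Rearranging for μ₀: μ₀ = (μ_n·τ_n − τ_data·x̄)/τ₀ = (-18.6665·0.409335 − 0.393258·-18.8) / 0.016077 = -0.247601/0.016077 ≈ -15.4.

μ₀ = -15.4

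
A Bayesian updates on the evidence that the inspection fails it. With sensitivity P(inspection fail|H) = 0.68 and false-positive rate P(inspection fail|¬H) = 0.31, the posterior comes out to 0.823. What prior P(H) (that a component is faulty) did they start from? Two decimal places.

Bayes' rule in odds form gives O(H|E) = O(H)·[P(E|H)/P(E|¬H)], hence O(H) = O(H|E)/LR.
Posterior odds = 0.823/(1−0.823) = 4.6497. LR = 0.68/0.31 = 2.1935.
Prior odds = 4.6497/2.1935 = 2.1198, so P(H) = 2.1198/(1+2.1198) ≈ 0.68.

P(H) = 0.68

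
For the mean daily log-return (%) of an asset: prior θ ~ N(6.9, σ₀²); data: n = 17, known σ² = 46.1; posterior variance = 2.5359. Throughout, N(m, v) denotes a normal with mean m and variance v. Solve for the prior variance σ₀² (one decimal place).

Posterior precision equals prior precision plus data precision: 1/σ_n² = 1/σ₀² + n/σ².
So 1/σ₀² = 1/2.5359 − 17/46.1 = 0.394337 − 0.368764 = 0.025573.
Hence σ₀² = 1/0.025573 ≈ 39.1.

σ₀² = 39.1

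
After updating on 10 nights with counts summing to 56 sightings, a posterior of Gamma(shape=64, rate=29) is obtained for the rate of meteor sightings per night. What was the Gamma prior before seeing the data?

Gamma(shape=8, rate=19)

A Gamma(α, β) prior (rate parametrization) on a Poisson rate with n observations summing to S gives posterior Gamma(α+S, β+n).
So α = 64 − 56 = 8 and β = 29 − 10 = 19.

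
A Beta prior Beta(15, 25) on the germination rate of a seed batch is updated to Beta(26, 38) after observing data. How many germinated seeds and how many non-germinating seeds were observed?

A Beta(α, β) prior with s successes and f failures in binomial data gives a Beta(α+s, β+f) posterior.
Match parameters: s=26−15=11, f=38−25=13.

11 germinated seeds and 13 non-germinating seeds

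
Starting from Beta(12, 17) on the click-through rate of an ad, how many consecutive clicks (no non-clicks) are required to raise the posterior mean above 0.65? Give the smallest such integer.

k = 20

After k clicks and 0 non-clicks the posterior is Beta(12+k, 17), with mean (12+k)/(12+17+k).
Set (12+k)/(29+k) > 0.65 and solve: k > (0.65·29 − 12)/(1 − 0.65) = 19.571.
The smallest integer exceeding 19.571 is 20.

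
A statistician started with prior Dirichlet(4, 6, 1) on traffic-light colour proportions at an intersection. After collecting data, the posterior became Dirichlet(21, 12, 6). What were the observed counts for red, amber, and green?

For a Dirichlet(α) prior with multinomial counts c, the posterior is Dirichlet(α + c) componentwise.
Counts are posterior − prior componentwise: 21−4=17, 12−6=6, 6−1=5.

counts (17, 6, 5)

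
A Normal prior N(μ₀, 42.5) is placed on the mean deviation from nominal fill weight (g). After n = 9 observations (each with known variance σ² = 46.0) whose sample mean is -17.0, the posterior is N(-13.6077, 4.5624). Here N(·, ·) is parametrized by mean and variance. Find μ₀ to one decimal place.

The posterior mean is a precision-weighted average: μ_n = (τ₀μ₀ + τ_data·x̄)/(τ₀+τ_data), with τ₀=1/σ₀² and τ_data=n/σ².
Here τ₀ = 1/42.5 = 0.023529 and τ_data = 9/46.0 = 0.195652, so τ_n = 0.219181.
Rearranging for μ₀: μ₀ = (μ_n·τ_n − τ_data·x̄)/τ₀ = (-13.6077·0.219181 − 0.195652·-17.0) / 0.023529 = 0.343535/0.023529 ≈ 14.6.

μ₀ = 14.6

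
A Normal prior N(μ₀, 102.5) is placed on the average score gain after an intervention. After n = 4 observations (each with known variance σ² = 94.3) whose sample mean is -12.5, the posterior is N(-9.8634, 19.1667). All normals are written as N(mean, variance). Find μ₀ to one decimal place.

μ₀ = 1.6

The posterior mean is a precision-weighted average: μ_n = (τ₀μ₀ + τ_data·x̄)/(τ₀+τ_data), with τ₀=1/σ₀² and τ_data=n/σ².
Here τ₀ = 1/102.5 = 0.009756 and τ_data = 4/94.3 = 0.042418, so τ_n = 0.052174.
Rearranging for μ₀: μ₀ = (μ_n·τ_n − τ_data·x̄)/τ₀ = (-9.8634·0.052174 − 0.042418·-12.5) / 0.009756 = 0.015612/0.009756 ≈ 1.6.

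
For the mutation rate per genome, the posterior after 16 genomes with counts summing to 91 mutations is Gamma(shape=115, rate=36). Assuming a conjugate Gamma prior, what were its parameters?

Gamma(shape=24, rate=20)

A Gamma(α, β) prior (rate parametrization) on a Poisson rate with n observations summing to S gives posterior Gamma(α+S, β+n).
So α = 115 − 91 = 24 and β = 36 − 16 = 20.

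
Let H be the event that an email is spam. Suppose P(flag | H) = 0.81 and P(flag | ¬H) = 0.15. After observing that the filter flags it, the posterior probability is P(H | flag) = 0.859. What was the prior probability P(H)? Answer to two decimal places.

Bayes' rule in odds form gives O(H|E) = O(H)·[P(E|H)/P(E|¬H)], hence O(H) = O(H|E)/LR.
Posterior odds = 0.859/(1−0.859) = 6.0922. LR = 0.81/0.15 = 5.4000.
Prior odds = 6.0922/5.4000 = 1.1282, so P(H) = 1.1282/(1+1.1282) ≈ 0.53.

P(H) = 0.53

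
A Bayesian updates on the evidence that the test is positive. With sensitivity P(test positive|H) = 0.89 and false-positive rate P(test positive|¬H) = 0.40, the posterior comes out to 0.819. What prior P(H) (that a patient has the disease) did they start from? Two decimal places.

P(H) = 0.67

In odds form, posterior odds = prior odds × likelihood ratio, so prior odds = posterior odds ÷ LR.
Posterior odds = 0.819/(1−0.819) = 4.5249. LR = 0.89/0.40 = 2.2250.
Prior odds = 4.5249/2.2250 = 2.0337, so P(H) = 2.0337/(1+2.0337) ≈ 0.67.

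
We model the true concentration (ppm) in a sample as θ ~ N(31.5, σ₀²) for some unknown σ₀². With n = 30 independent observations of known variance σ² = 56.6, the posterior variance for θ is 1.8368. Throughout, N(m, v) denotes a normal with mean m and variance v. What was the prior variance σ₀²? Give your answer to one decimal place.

Posterior precision equals prior precision plus data precision: 1/σ_n² = 1/σ₀² + n/σ².
So 1/σ₀² = 1/1.8368 − 30/56.6 = 0.544425 − 0.530035 = 0.014390.
Hence σ₀² = 1/0.014390 ≈ 69.5.

σ₀² = 69.5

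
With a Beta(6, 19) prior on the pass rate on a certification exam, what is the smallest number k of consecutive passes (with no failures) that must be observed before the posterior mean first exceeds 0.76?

k = 55

After k passes and 0 failures the posterior is Beta(6+k, 19), with mean (6+k)/(6+19+k).
Set (6+k)/(25+k) > 0.76 and solve: k > (0.76·25 − 6)/(1 − 0.76) = 54.167.
The smallest integer exceeding 54.167 is 55, and checking k=55: (61)/(80) = 0.7625 > 0.76.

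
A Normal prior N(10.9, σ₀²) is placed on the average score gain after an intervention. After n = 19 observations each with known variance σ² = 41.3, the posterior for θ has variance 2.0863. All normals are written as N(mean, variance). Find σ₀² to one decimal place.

Posterior precision equals prior precision plus data precision: 1/σ_n² = 1/σ₀² + n/σ².
So 1/σ₀² = 1/2.0863 − 19/41.3 = 0.479317 − 0.460048 = 0.019269.
Hence σ₀² = 1/0.019269 ≈ 51.9.

σ₀² = 51.9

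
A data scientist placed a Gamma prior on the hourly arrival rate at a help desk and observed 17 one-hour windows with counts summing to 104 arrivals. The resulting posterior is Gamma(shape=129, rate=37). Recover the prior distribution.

Gamma(shape=25, rate=20)

Gamma–Poisson conjugacy: posterior shape = α + Σxᵢ, posterior rate = β + n.
So α = 129 − 104 = 25 and β = 37 − 17 = 20.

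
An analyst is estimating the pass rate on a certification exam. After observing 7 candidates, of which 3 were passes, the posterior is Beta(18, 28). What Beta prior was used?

Beta(15, 24)

Under Beta–binomial conjugacy the posterior parameters are (α+s, β+f).
So α = 18 − 3 = 15 and β = 28 − 4 = 24.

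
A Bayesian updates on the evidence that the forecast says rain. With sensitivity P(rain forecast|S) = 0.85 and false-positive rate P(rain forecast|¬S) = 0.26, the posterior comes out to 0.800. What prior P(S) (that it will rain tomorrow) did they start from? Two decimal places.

P(S) = 0.55

In odds form, posterior odds = prior odds × likelihood ratio, so prior odds = posterior odds ÷ LR.
Posterior odds = 0.800/(1−0.800) = 4.0000. LR = 0.85/0.26 = 3.2692.
Prior odds = 4.0000/3.2692 = 1.2235, so P(S) = 1.2235/(1+1.2235) ≈ 0.55.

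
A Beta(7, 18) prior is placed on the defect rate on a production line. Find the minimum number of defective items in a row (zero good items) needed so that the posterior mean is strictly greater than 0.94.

k = 276

After k defective items and 0 good items the posterior is Beta(7+k, 18), with mean (7+k)/(7+18+k).
Set (7+k)/(25+k) > 0.94 and solve: k > (0.94·25 − 7)/(1 − 0.94) = 275.000.
The smallest integer exceeding 275.000 is 276.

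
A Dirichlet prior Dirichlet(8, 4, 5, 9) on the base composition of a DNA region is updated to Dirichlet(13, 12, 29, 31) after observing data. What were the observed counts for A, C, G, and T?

For a Dirichlet(α) prior with multinomial counts c, the posterior is Dirichlet(α + c) componentwise.
Counts are posterior − prior componentwise: 13−8=5, 12−4=8, 29−5=24, 31−9=22.

counts (5, 8, 24, 22)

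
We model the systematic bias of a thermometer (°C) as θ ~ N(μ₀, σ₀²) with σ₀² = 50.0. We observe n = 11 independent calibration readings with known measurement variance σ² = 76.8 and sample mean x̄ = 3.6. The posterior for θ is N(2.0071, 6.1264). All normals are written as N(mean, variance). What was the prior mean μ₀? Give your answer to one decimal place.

The posterior mean is a precision-weighted average: μ_n = (τ₀μ₀ + τ_data·x̄)/(τ₀+τ_data), with τ₀=1/σ₀² and τ_data=n/σ².
Here τ₀ = 1/50.0 = 0.020000 and τ_data = 11/76.8 = 0.143229, so τ_n = 0.163229.
Rearranging for μ₀: μ₀ = (μ_n·τ_n − τ_data·x̄)/τ₀ = (2.0071·0.163229 − 0.143229·3.6) / 0.020000 = -0.188007/0.020000 ≈ -9.4.

μ₀ = -9.4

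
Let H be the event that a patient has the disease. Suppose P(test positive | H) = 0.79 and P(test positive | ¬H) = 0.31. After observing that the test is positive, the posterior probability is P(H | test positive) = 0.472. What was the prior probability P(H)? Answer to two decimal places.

P(H) = 0.26

In odds form, posterior odds = prior odds × likelihood ratio, so prior odds = posterior odds ÷ LR.
Posterior odds = 0.472/(1−0.472) = 0.8939. LR = 0.79/0.31 = 2.5484.
Prior odds = 0.8939/2.5484 = 0.3508, so P(H) = 0.3508/(1+0.3508) ≈ 0.26.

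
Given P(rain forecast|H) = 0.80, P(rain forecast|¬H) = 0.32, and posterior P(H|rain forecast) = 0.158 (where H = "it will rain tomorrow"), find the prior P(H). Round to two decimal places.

P(H) = 0.07

In odds form, posterior odds = prior odds × likelihood ratio, so prior odds = posterior odds ÷ LR.
Posterior odds = 0.158/(1−0.158) = 0.1876. LR = 0.80/0.32 = 2.5000.
Prior odds = 0.1876/2.5000 = 0.0750, so P(H) = 0.0750/(1+0.0750) ≈ 0.07.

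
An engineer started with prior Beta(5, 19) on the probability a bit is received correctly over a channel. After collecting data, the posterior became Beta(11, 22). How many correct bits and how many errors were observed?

Under Beta–binomial conjugacy the posterior parameters are (a+s, b+f).
So s = 11 − 5 = 6 and f = 22 − 19 = 3.

6 correct bits and 3 errors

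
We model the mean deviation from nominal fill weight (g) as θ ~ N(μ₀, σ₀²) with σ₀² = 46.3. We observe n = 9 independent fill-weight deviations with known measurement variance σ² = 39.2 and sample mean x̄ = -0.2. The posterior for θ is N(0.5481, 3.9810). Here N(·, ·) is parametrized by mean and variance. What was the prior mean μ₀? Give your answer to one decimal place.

μ₀ = 8.5

The posterior mean is a precision-weighted average: μ_n = (τ₀μ₀ + τ_data·x̄)/(τ₀+τ_data), with τ₀=1/σ₀² and τ_data=n/σ².
Here τ₀ = 1/46.3 = 0.021598 and τ_data = 9/39.2 = 0.229592, so τ_n = 0.251190.
Rearranging for μ₀: μ₀ = (μ_n·τ_n − τ_data·x̄)/τ₀ = (0.5481·0.251190 − 0.229592·-0.2) / 0.021598 = 0.183596/0.021598 ≈ 8.5.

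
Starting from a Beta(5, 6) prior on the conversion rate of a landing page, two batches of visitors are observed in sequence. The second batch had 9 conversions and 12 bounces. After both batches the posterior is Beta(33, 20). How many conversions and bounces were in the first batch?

Because Beta–binomial updating is additive in the counts, the combined data contributed (α_post−α_prior, β_post−β_prior) successes and failures.
Total across both batches: 33−5=28 conversions, 20−6=14 bounces.
Subtract the second batch: 28−9=19 conversions and 14−12=2 bounces.

19 conversions and 2 bounces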